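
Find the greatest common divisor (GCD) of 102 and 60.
6

Using the Euclidean algorithm:
102 = 1 × 60 + 42
60 = 1 × 42 + 18
42 = 2 × 18 + 6
18 = 3 × 6 + 0

GCD(102, 60) = 6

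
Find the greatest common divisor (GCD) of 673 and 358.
1

Using the Euclidean algorithm:
673 = 1 × 358 + 315
358 = 1 × 315 + 43
315 = 7 × 43 + 14
43 = 3 × 14 + 1
14 = 14 × 1 + 0

GCD(673, 358) = 1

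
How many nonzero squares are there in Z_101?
For prime 101, there are (p-1)/2 = (101-1)/2 = 50 quadratic residues (excluding 0).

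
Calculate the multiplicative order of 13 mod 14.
Powers of 13 mod 14: 13^1≡13, 13^2≡1. Order = 2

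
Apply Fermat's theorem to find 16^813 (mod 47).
By Fermat: 16^{46} ≡ 1 (mod 47). 813 ≡ 31 (mod 46). So 16^{813} ≡ 16^{31} ≡ 42 (mod 47)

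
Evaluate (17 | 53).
(17/53) = 17^{26} mod 53 = 1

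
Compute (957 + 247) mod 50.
4

(957 + 247) = 1204
1204 mod 50 = 4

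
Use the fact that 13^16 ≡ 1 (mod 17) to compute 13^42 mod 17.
By Fermat: 13^{16} ≡ 1 (mod 17). 42 = 2×16 + 10. So 13^{42} ≡ 13^{10} ≡ 16 (mod 17)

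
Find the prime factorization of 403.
13 × 31

Divide by primes starting from smallest:
403 ÷ 13 = 31
31 ÷ 31 = 1

403 = 13 × 31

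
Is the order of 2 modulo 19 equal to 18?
Yes, ord_19(2) = 18.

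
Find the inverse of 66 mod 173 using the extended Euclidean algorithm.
Extended GCD: 66(-76) + 173(29) = 1. So 66^(-1) ≡ 97 ≡ 97 (mod 173). Verify: 66 × 97 = 6402 ≡ 1 (mod 173)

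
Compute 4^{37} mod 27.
4

Using successive squaring:
Binary expansion of 37: 100101
Powers of 4 mod 27 (each is the square of the previous):
  4^1 ≡ 4 (mod 27)
  4^2 ≡ 4² = 16 ≡ 16 (mod 27)
  4^4 ≡ 16² = 256 ≡ 13 (mod 27)
  4^8 ≡ 13² = 169 ≡ 7 (mod 27)
  4^16 ≡ 7² = 49 ≡ 22 (mod 27)
  4^32 ≡ 22² = 484 ≡ 25 (mod 27)
37 = 32 + 4 + 1, so 4^37 = 4^32 × 4^4 × 4^1 ≡ 25 × 13 × 4 (mod 27)
Multiplying step by step:
  25 × 13 = 325 ≡ 1 (mod 27)
  1 × 4 = 4 ≡ 4 (mod 27)
Result: 4^37 ≡ 4 (mod 27)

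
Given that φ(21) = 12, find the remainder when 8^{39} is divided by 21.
By Euler: 8^{12} ≡ 1 (mod 21) since gcd(8, 21) = 1. 39 = 3×12 + 3. So 8^{39} ≡ 8^{3} ≡ 8 (mod 21)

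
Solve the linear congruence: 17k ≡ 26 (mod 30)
28

Since gcd(17, 30) = 1 divides 26, a solution exists.
Multiply both sides by the inverse of 17 mod 30:
  17^(-1) mod 30 = 23
  x ≡ 23 × 26 ≡ 598 ≡ 28 (mod 30)
Verification: 17 × 28 = 476 = 15 × 30 + 26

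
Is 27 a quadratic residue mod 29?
By Euler's criterion: 27^{14} ≡ 28 (mod 29). Since this equals -1 (≡ 28), 27 is not a QR.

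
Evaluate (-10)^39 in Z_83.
Using repeated squaring. (-10) ≡ 73 (mod 83). 39 = 32 + 4 + 2 + 1 (binary 100111). Repeated squaring mod 83: 73^1 ≡ 73; 73^2 ≡ 73² = 5329 ≡ 17; 73^4 ≡ 17² = 289 ≡ 40; 73^8 ≡ 40² = 1600 ≡ 23; 73^16 ≡ 23² = 529 ≡ 31; 73^32 ≡ 31² = 961 ≡ 48. Multiply: (-10)^39 ≡ 73^32 × 73^4 × 73^2 × 73^1 ≡ 48 × 40 × 17 × 73 (mod 83): 48 × 40 = 1920 ≡ 11; 11 × 17 = 187 ≡ 21; 21 × 73 = 1533 ≡ 39. So (-10)^39 ≡ 39 (mod 83).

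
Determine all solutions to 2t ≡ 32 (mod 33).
16

Since gcd(2, 33) = 1 divides 32, a solution exists.
Multiply both sides by the inverse of 2 mod 33:
  2^(-1) mod 33 = 17
  x ≡ 17 × 32 ≡ 544 ≡ 16 (mod 33)
Verification: 2 × 16 = 32 = 0 × 33 + 32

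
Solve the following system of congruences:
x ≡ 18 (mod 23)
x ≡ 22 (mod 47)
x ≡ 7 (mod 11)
10644

Using the Chinese Remainder Theorem:
M = product of moduli = 11891
For equation 1: M_1 = 517, 517 ≡ 11 (mod 23), inverse of 517 mod 23 is 21 (check: 11 × 21 = 231 ≡ 1 (mod 23))
For equation 2: M_2 = 253, 253 ≡ 18 (mod 47), inverse of 253 mod 47 is 34 (check: 18 × 34 = 612 ≡ 1 (mod 47))
For equation 3: M_3 = 1081, 1081 ≡ 3 (mod 11), inverse of 1081 mod 11 is 4 (check: 3 × 4 = 12 ≡ 1 (mod 11))
Combine: x ≡ Σ r_i×M_i×(M_i⁻¹ mod m_i) = 18×517×21 + 22×253×34 + 7×1081×4 = 195426 + 189244 + 30268 = 414938
414938 mod 11891 = 10644
x ≡ 10644 (mod 11891)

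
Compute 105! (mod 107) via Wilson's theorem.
(106)! = (105)! × (106) ≡ -1 (mod 107). So (105)! ≡ -1 × (106)^(-1) ≡ (-1)×(-1) = 1 (mod 107)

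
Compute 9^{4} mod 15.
6

Using successive squaring:
Binary expansion of 4: 100
Powers of 9 mod 15 (each is the square of the previous):
  9^1 ≡ 9 (mod 15)
  9^2 ≡ 9² = 81 ≡ 6 (mod 15)
  9^4 ≡ 6² = 36 ≡ 6 (mod 15)
4 is a power of 2, so 9^4 is the last square: ≡ 6 (mod 15)
Result: 9^4 ≡ 6 (mod 15)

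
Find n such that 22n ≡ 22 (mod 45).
1

Since gcd(22, 45) = 1 divides 22, a solution exists.
Multiply both sides by the inverse of 22 mod 45:
  22^(-1) mod 45 = 43
  x ≡ 43 × 22 ≡ 946 ≡ 1 (mod 45)
Verification: 22 × 1 = 22 = 0 × 45 + 22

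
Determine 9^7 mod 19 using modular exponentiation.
7 = 4 + 2 + 1 (binary 111). Repeated squaring mod 19: 9^1 ≡ 9; 9^2 ≡ 9² = 81 ≡ 5; 9^4 ≡ 5² = 25 ≡ 6. Multiply: 9^7 = 9^4 × 9^2 × 9^1 ≡ 6 × 5 × 9 (mod 19): 6 × 5 = 30 ≡ 11; 11 × 9 = 99 ≡ 4. So 9^7 ≡ 4 (mod 19).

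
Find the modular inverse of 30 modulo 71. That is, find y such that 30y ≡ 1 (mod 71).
45

Using Extended Euclidean Algorithm:
gcd(30, 71) = 1
Bezout coefficients: 30 × -26 + 71 × 11 = 1
So 30 × -26 ≡ 1 (mod 71)
The inverse is -26 mod 71 = 45
Verification: 30 × 45 = 1350 = 19 × 71 + 1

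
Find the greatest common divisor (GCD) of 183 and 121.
1

Using the Euclidean algorithm:
183 = 1 × 121 + 62
121 = 1 × 62 + 59
62 = 1 × 59 + 3
59 = 19 × 3 + 2
3 = 1 × 2 + 1
2 = 2 × 1 + 0

GCD(183, 121) = 1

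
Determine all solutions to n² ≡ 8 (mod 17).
The square roots of 8 mod 17 are 12 and 5. Verify: 12² = 144 ≡ 8 (mod 17)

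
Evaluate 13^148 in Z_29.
Using Fermat: 13^{28} ≡ 1 (mod 29). 148 ≡ 8 (mod 28). So 13^{148} ≡ 13^{8} ≡ 16 (mod 29)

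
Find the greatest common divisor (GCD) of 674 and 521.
1

Using the Euclidean algorithm:
674 = 1 × 521 + 153
521 = 3 × 153 + 62
153 = 2 × 62 + 29
62 = 2 × 29 + 4
29 = 7 × 4 + 1
4 = 4 × 1 + 0

GCD(674, 521) = 1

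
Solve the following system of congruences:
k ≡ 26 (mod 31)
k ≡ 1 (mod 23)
553

Using the Chinese Remainder Theorem:
M = product of moduli = 713
For equation 1: M_1 = 23, 23 ≡ 23 (mod 31), inverse of 23 mod 31 is 27 (check: 23 × 27 = 621 ≡ 1 (mod 31))
For equation 2: M_2 = 31, 31 ≡ 8 (mod 23), inverse of 31 mod 23 is 3 (check: 8 × 3 = 24 ≡ 1 (mod 23))
Combine: k ≡ Σ r_i×M_i×(M_i⁻¹ mod m_i) = 26×23×27 + 1×31×3 = 16146 + 93 = 16239
16239 mod 713 = 553
k ≡ 553 (mod 713)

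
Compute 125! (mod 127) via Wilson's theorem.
(126)! = (125)! × (126) ≡ -1 (mod 127). So (125)! ≡ -1 × (126)^(-1) ≡ (-1)×(-1) = 1 (mod 127)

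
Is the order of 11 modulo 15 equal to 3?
No, the actual order is 2, not 3.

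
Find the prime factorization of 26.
2 × 13

Divide by primes starting from smallest:
26 ÷ 2 = 13
13 ÷ 13 = 1

26 = 2 × 13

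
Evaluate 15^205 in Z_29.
Using Fermat: 15^{28} ≡ 1 (mod 29). 205 ≡ 9 (mod 28). So 15^{205} ≡ 15^{9} ≡ 26 (mod 29)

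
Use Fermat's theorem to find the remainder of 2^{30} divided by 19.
11

By Fermat's Little Theorem, a^(p-1) ≡ 1 (mod p) for prime p and gcd(a, p) = 1
Here p = 19, so 2^18 ≡ 1 (mod 19)
We can reduce the exponent: 30 mod 18 = 12
So 2^30 ≡ 2^12 (mod 19)
Computing: 2^12 mod 19 = 11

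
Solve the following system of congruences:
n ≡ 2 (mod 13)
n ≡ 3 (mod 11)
80

Using the Chinese Remainder Theorem:
M = product of moduli = 143
For equation 1: M_1 = 11, 11 ≡ 11 (mod 13), inverse of 11 mod 13 is 6 (check: 11 × 6 = 66 ≡ 1 (mod 13))
For equation 2: M_2 = 13, 13 ≡ 2 (mod 11), inverse of 13 mod 11 is 6 (check: 2 × 6 = 12 ≡ 1 (mod 11))
Combine: n ≡ Σ r_i×M_i×(M_i⁻¹ mod m_i) = 2×11×6 + 3×13×6 = 132 + 234 = 366
366 mod 143 = 80
n ≡ 80 (mod 143)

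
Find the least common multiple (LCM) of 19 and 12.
228

First find GCD(19, 12) using the Euclidean algorithm:
19 = 1 × 12 + 7
12 = 1 × 7 + 5
7 = 1 × 5 + 2
5 = 2 × 2 + 1
2 = 2 × 1 + 0
GCD(19, 12) = 1

LCM formula: LCM(a, b) = (a × b) / GCD(a, b)
LCM(19, 12) = (19 × 12) / 1
LCM(19, 12) = 228 / 1
LCM(19, 12) = 228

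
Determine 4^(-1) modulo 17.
4^(-1) ≡ 13 (mod 17). Verification: 4 × 13 = 52 ≡ 1 (mod 17)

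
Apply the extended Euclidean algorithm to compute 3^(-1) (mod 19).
Extended GCD: 3(-6) + 19(1) = 1. So 3^(-1) ≡ 13 ≡ 13 (mod 19). Verify: 3 × 13 = 39 ≡ 1 (mod 19)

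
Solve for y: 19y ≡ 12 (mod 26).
2

Since gcd(19, 26) = 1 divides 12, a solution exists.
Multiply both sides by the inverse of 19 mod 26:
  19^(-1) mod 26 = 11
  x ≡ 11 × 12 ≡ 132 ≡ 2 (mod 26)
Verification: 19 × 2 = 38 = 1 × 26 + 12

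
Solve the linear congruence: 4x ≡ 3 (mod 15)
12

Since gcd(4, 15) = 1 divides 3, a solution exists.
Multiply both sides by the inverse of 4 mod 15:
  4^(-1) mod 15 = 4
  x ≡ 4 × 3 ≡ 12 ≡ 12 (mod 15)
Verification: 4 × 12 = 48 = 3 × 15 + 3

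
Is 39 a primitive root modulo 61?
No

To verify, check if 39^(60/q) ≢ 1 (mod 61) for each prime divisor q of 60
Divisors of 60 = 60: [1, 2, 3, 4, 5, 6, 10, 12, 15, 20, 30, 60]
  39^(60/2) = 39^30 ≡ 1 (mod 61)
  39^(60/3) = 39^20 ≡ 47 (mod 61)
  39^(60/5) = 39^12 ≡ 9 (mod 61)
Conclusion: 39 is not a primitive root modulo 61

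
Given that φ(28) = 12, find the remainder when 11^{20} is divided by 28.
By Euler: 11^{12} ≡ 1 (mod 28) since gcd(11, 28) = 1. 20 = 1×12 + 8. So 11^{20} ≡ 11^{8} ≡ 9 (mod 28)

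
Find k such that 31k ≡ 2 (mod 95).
92

Since gcd(31, 95) = 1 divides 2, a solution exists.
Multiply both sides by the inverse of 31 mod 95:
  31^(-1) mod 95 = 46
  x ≡ 46 × 2 ≡ 92 ≡ 92 (mod 95)
Verification: 31 × 92 = 2852 = 30 × 95 + 2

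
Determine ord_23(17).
Powers of 17 mod 23: 17^1≡17, 17^2≡13, 17^3≡14, 17^4≡8, 17^5≡21, 17^6≡12, 17^7≡20, 17^8≡18, 17^9≡7, 17^10≡4, 17^11≡22, 17^12≡6, 17^13≡10, 17^14≡9, 17^15≡15, 17^16≡2, 17^17≡11, 17^18≡3, 17^19≡5, 17^20≡16, 17^21≡19, 17^22≡1. Order = 22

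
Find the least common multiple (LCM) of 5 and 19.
95

First find GCD(5, 19) using the Euclidean algorithm:
5 = 0 × 19 + 5
19 = 3 × 5 + 4
5 = 1 × 4 + 1
4 = 4 × 1 + 0
GCD(5, 19) = 1

LCM formula: LCM(a, b) = (a × b) / GCD(a, b)
LCM(5, 19) = (5 × 19) / 1
LCM(5, 19) = 95 / 1
LCM(5, 19) = 95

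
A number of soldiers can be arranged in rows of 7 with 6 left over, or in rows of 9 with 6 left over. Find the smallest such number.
M = 7 × 9 = 63. M₁ = 9, y₁ ≡ 4 (mod 7). M₂ = 7, y₂ ≡ 4 (mod 9). y = 6×9×4 + 6×7×4 ≡ 6 (mod 63). The smallest positive such number is 6.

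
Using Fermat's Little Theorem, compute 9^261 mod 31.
By Fermat: 9^{30} ≡ 1 (mod 31). 261 ≡ 21 (mod 30). So 9^{261} ≡ 9^{21} ≡ 8 (mod 31)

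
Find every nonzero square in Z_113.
QRs mod 113: {1, 2, 4, 7, 8, 9, 11, 13, 14, 15, 16, 18, 22, 25, 26, 28, 30, 31, 32, 36, 41, 44, 49, 50, 51, 52, 53, 56, 57, 60, 61, 62, 63, 64, 69, 72, 77, 81, 82, 83, 85, 87, 88, 91, 95, 97, 98, 99, 100, 102, 104, 105, 106, 109, 111, 112}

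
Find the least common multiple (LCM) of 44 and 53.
2332

First find GCD(44, 53) using the Euclidean algorithm:
44 = 0 × 53 + 44
53 = 1 × 44 + 9
44 = 4 × 9 + 8
9 = 1 × 8 + 1
8 = 8 × 1 + 0
GCD(44, 53) = 1

LCM formula: LCM(a, b) = (a × b) / GCD(a, b)
LCM(44, 53) = (44 × 53) / 1
LCM(44, 53) = 2332 / 1
LCM(44, 53) = 2332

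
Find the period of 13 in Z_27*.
Powers of 13 mod 27: 13^1≡13, 13^2≡7, 13^3≡10, 13^4≡22, 13^5≡16, 13^6≡19, 13^7≡4, 13^8≡25, 13^9≡1. Order = 9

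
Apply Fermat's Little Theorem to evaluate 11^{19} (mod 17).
5

By Fermat's Little Theorem, a^(p-1) ≡ 1 (mod p) for prime p and gcd(a, p) = 1
Here p = 17, so 11^16 ≡ 1 (mod 17)
We can reduce the exponent: 19 mod 16 = 3
So 11^19 ≡ 11^3 (mod 17)
Computing: 11^3 mod 17 = 5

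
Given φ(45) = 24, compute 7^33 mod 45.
By Euler: 7^{24} ≡ 1 (mod 45) since gcd(7, 45) = 1. 33 = 1×24 + 9. So 7^{33} ≡ 7^{9} ≡ 37 (mod 45)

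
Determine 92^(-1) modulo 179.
92^(-1) ≡ 72 (mod 179). Verification: 92 × 72 = 6624 ≡ 1 (mod 179)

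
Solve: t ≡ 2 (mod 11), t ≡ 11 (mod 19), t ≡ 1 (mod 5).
M = 11 × 19 × 5 = 1045. M₁ = 95, y₁ ≡ 8 (mod 11). M₂ = 55, y₂ ≡ 9 (mod 19). M₃ = 209, y₃ ≡ 4 (mod 5). t = 2×95×8 + 11×55×9 + 1×209×4 ≡ 486 (mod 1045)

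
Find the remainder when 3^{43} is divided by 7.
By Fermat: 3^{6} ≡ 1 (mod 7). 43 = 7×6 + 1. So 3^{43} ≡ 3^{1} ≡ 3 (mod 7)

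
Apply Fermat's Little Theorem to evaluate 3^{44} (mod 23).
1

By Fermat's Little Theorem, a^(p-1) ≡ 1 (mod p) for prime p and gcd(a, p) = 1
Here p = 23, so 3^22 ≡ 1 (mod 23)
We can reduce the exponent: 44 mod 22 = 0
So 3^44 ≡ 3^0 (mod 23)
Computing: 3^0 mod 23 = 1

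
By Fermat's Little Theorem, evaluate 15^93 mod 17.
By Fermat: 15^{16} ≡ 1 (mod 17). 93 = 5×16 + 13. So 15^{93} ≡ 15^{13} ≡ 2 (mod 17)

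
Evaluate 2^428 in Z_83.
Using Fermat: 2^{82} ≡ 1 (mod 83). 428 ≡ 18 (mod 82). So 2^{428} ≡ 2^{18} ≡ 30 (mod 83)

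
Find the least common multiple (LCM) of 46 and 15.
690

First find GCD(46, 15) using the Euclidean algorithm:
46 = 3 × 15 + 1
15 = 15 × 1 + 0
GCD(46, 15) = 1

LCM formula: LCM(a, b) = (a × b) / GCD(a, b)
LCM(46, 15) = (46 × 15) / 1
LCM(46, 15) = 690 / 1
LCM(46, 15) = 690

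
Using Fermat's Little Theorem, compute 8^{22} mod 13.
12

By Fermat's Little Theorem, a^(p-1) ≡ 1 (mod p) for prime p and gcd(a, p) = 1
Here p = 13, so 8^12 ≡ 1 (mod 13)
We can reduce the exponent: 22 mod 12 = 10
So 8^22 ≡ 8^10 (mod 13)
Computing: 8^10 mod 13 = 12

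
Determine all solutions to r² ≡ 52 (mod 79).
The square roots of 52 mod 79 are 62 and 17. Verify: 62² = 3844 ≡ 52 (mod 79)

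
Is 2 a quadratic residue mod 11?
By Euler's criterion: 2^{5} ≡ 10 (mod 11). Since this equals -1 (≡ 10), 2 is not a QR.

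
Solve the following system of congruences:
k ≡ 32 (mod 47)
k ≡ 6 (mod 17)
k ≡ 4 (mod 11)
8727

Using the Chinese Remainder Theorem:
M = product of moduli = 8789
For equation 1: M_1 = 187, 187 ≡ 46 (mod 47), inverse of 187 mod 47 is 46 (check: 46 × 46 = 2116 ≡ 1 (mod 47))
For equation 2: M_2 = 517, 517 ≡ 7 (mod 17), inverse of 517 mod 17 is 5 (check: 7 × 5 = 35 ≡ 1 (mod 17))
For equation 3: M_3 = 799, 799 ≡ 7 (mod 11), inverse of 799 mod 11 is 8 (check: 7 × 8 = 56 ≡ 1 (mod 11))
Combine: k ≡ Σ r_i×M_i×(M_i⁻¹ mod m_i) = 32×187×46 + 6×517×5 + 4×799×8 = 275264 + 15510 + 25568 = 316342
316342 mod 8789 = 8727
k ≡ 8727 (mod 8789)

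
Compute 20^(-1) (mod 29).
16

Using Extended Euclidean Algorithm:
gcd(20, 29) = 1
Bezout coefficients: 20 × -13 + 29 × 9 = 1
So 20 × -13 ≡ 1 (mod 29)
The inverse is -13 mod 29 = 16
Verification: 20 × 16 = 320 = 11 × 29 + 1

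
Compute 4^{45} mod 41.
40

Using successive squaring:
Binary expansion of 45: 101101
Powers of 4 mod 41 (each is the square of the previous):
  4^1 ≡ 4 (mod 41)
  4^2 ≡ 4² = 16 ≡ 16 (mod 41)
  4^4 ≡ 16² = 256 ≡ 10 (mod 41)
  4^8 ≡ 10² = 100 ≡ 18 (mod 41)
  4^16 ≡ 18² = 324 ≡ 37 (mod 41)
  4^32 ≡ 37² = 1369 ≡ 16 (mod 41)
45 = 32 + 8 + 4 + 1, so 4^45 = 4^32 × 4^8 × 4^4 × 4^1 ≡ 16 × 18 × 10 × 4 (mod 41)
Multiplying step by step:
  16 × 18 = 288 ≡ 1 (mod 41)
  1 × 10 = 10 ≡ 10 (mod 41)
  10 × 4 = 40 ≡ 40 (mod 41)
Result: 4^45 ≡ 40 (mod 41)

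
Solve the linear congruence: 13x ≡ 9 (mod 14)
5

Since gcd(13, 14) = 1 divides 9, a solution exists.
Multiply both sides by the inverse of 13 mod 14:
  13^(-1) mod 14 = 13
  x ≡ 13 × 9 ≡ 117 ≡ 5 (mod 14)
Verification: 13 × 5 = 65 = 4 × 14 + 9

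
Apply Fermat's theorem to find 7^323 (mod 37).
By Fermat: 7^{36} ≡ 1 (mod 37). 323 = 8×36 + 35. So 7^{323} ≡ 7^{35} ≡ 16 (mod 37)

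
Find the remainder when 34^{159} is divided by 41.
By Fermat: 34^{40} ≡ 1 (mod 41). 159 = 3×40 + 39. So 34^{159} ≡ 34^{39} ≡ 35 (mod 41)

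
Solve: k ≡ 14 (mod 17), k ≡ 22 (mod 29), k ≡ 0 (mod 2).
M = 17 × 29 × 2 = 986. M₁ = 58, y₁ ≡ 5 (mod 17). M₂ = 34, y₂ ≡ 6 (mod 29). M₃ = 493, y₃ ≡ 1 (mod 2). k = 14×58×5 + 22×34×6 + 0×493×1 ≡ 660 (mod 986)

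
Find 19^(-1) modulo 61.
45

Using Extended Euclidean Algorithm:
gcd(19, 61) = 1
Bezout coefficients: 19 × -16 + 61 × 5 = 1
So 19 × -16 ≡ 1 (mod 61)
The inverse is -16 mod 61 = 45
Verification: 19 × 45 = 855 = 14 × 61 + 1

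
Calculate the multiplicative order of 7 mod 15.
Powers of 7 mod 15: 7^1≡7, 7^2≡4, 7^3≡13, 7^4≡1. Order = 4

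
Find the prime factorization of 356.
2^2 × 89

Divide by primes starting from smallest:
356 ÷ 2 = 178
178 ÷ 2 = 89
89 ÷ 89 = 1

356 = 2^2 × 89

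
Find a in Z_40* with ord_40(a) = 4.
37 has order 4 mod 40 since 37^{4} ≡ 1 (mod 40) and no smaller power works.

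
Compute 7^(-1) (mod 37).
7^(-1) ≡ 16 (mod 37). Verification: 7 × 16 = 112 ≡ 1 (mod 37)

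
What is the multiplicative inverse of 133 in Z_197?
133^(-1) ≡ 40 (mod 197). Verification: 133 × 40 = 5320 ≡ 1 (mod 197)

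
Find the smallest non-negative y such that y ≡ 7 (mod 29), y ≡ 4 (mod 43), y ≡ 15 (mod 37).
32168

Using the Chinese Remainder Theorem:
M = product of moduli = 46139
For equation 1: M_1 = 1591, 1591 ≡ 25 (mod 29), inverse of 1591 mod 29 is 7 (check: 25 × 7 = 175 ≡ 1 (mod 29))
For equation 2: M_2 = 1073, 1073 ≡ 41 (mod 43), inverse of 1073 mod 43 is 21 (check: 41 × 21 = 861 ≡ 1 (mod 43))
For equation 3: M_3 = 1247, 1247 ≡ 26 (mod 37), inverse of 1247 mod 37 is 10 (check: 26 × 10 = 260 ≡ 1 (mod 37))
Combine: y ≡ Σ r_i×M_i×(M_i⁻¹ mod m_i) = 7×1591×7 + 4×1073×21 + 15×1247×10 = 77959 + 90132 + 187050 = 355141
355141 mod 46139 = 32168
y ≡ 32168 (mod 46139)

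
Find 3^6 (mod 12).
6 = 4 + 2 (binary 110). Repeated squaring mod 12: 3^1 ≡ 3; 3^2 ≡ 3² = 9 ≡ 9; 3^4 ≡ 9² = 81 ≡ 9. Multiply: 3^6 = 3^4 × 3^2 ≡ 9 × 9 (mod 12): 9 × 9 = 81 ≡ 9. So 3^6 ≡ 9 (mod 12).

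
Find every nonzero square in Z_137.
QRs mod 137: {1, 2, 4, 7, 8, 9, 11, 14, 15, 16, 17, 18, 19, 22, 25, 28, 30, 32, 34, 36, 37, 38, 39, 44, 49, 50, 56, 59, 60, 61, 63, 64, 65, 68, 69, 72, 73, 74, 76, 77, 78, 81, 87, 88, 93, 98, 99, 100, 101, 103, 105, 107, 109, 112, 115, 118, 119, 120, 121, 122, 123, 126, 128, 129, 130, 133, 135, 136}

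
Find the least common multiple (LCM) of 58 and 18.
522

First find GCD(58, 18) using the Euclidean algorithm:
58 = 3 × 18 + 4
18 = 4 × 4 + 2
4 = 2 × 2 + 0
GCD(58, 18) = 2

LCM formula: LCM(a, b) = (a × b) / GCD(a, b)
LCM(58, 18) = (58 × 18) / 2
LCM(58, 18) = 1044 / 2
LCM(58, 18) = 522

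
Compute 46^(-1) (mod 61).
4

Using Extended Euclidean Algorithm:
gcd(46, 61) = 1
Bezout coefficients: 46 × 4 + 61 × -3 = 1
So 46 × 4 ≡ 1 (mod 61)
The inverse is 4 mod 61 = 4
Verification: 46 × 4 = 184 = 3 × 61 + 1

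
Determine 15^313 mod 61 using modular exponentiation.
Using Fermat: 15^{60} ≡ 1 (mod 61). 313 ≡ 13 (mod 60). So 15^{313} ≡ 15^{13} ≡ 16 (mod 61)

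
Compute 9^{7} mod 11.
4

Using successive squaring:
Binary expansion of 7: 111
Powers of 9 mod 11 (each is the square of the previous):
  9^1 ≡ 9 (mod 11)
  9^2 ≡ 9² = 81 ≡ 4 (mod 11)
  9^4 ≡ 4² = 16 ≡ 5 (mod 11)
7 = 4 + 2 + 1, so 9^7 = 9^4 × 9^2 × 9^1 ≡ 5 × 4 × 9 (mod 11)
Multiplying step by step:
  5 × 4 = 20 ≡ 9 (mod 11)
  9 × 9 = 81 ≡ 4 (mod 11)
Result: 9^7 ≡ 4 (mod 11)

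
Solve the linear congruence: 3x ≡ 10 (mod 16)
14

Since gcd(3, 16) = 1 divides 10, a solution exists.
Multiply both sides by the inverse of 3 mod 16:
  3^(-1) mod 16 = 11
  x ≡ 11 × 10 ≡ 110 ≡ 14 (mod 16)
Verification: 3 × 14 = 42 = 2 × 16 + 10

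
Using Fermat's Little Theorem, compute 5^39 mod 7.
By Fermat: 5^{6} ≡ 1 (mod 7). 39 = 6×6 + 3. So 5^{39} ≡ 5^{3} ≡ 6 (mod 7)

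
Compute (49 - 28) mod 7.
0

(49 - 28) = 21
21 mod 7 = 0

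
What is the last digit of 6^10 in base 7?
10 = 8 + 2 (binary 1010). Repeated squaring mod 7: 6^1 ≡ 6; 6^2 ≡ 6² = 36 ≡ 1; 6^4 ≡ 1² = 1 ≡ 1; 6^8 ≡ 1² = 1 ≡ 1. Multiply: 6^10 = 6^8 × 6^2 ≡ 1 × 1 (mod 7): 1 × 1 = 1 ≡ 1. So 6^10 ≡ 1 (mod 7).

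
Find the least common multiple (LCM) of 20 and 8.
40

First find GCD(20, 8) using the Euclidean algorithm:
20 = 2 × 8 + 4
8 = 2 × 4 + 0
GCD(20, 8) = 4

LCM formula: LCM(a, b) = (a × b) / GCD(a, b)
LCM(20, 8) = (20 × 8) / 4
LCM(20, 8) = 160 / 4
LCM(20, 8) = 40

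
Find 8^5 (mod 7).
8 ≡ 1 (mod 7). 5 = 4 + 1 (binary 101). Repeated squaring mod 7: 1^1 ≡ 1; 1^2 ≡ 1² = 1 ≡ 1; 1^4 ≡ 1² = 1 ≡ 1. Multiply: 8^5 ≡ 1^4 × 1^1 ≡ 1 × 1 (mod 7): 1 × 1 = 1 ≡ 1. So 8^5 ≡ 1 (mod 7).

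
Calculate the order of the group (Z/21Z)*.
12

Prime factorization: 21 = 3 × 7
Using the formula φ(n) = n × Π(1 - 1/p) for each prime factor p:
φ(21) = 21 × (1 - 1/3) × (1 - 1/7)
φ(21) = 12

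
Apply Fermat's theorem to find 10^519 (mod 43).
By Fermat: 10^{42} ≡ 1 (mod 43). 519 ≡ 15 (mod 42). So 10^{519} ≡ 10^{15} ≡ 16 (mod 43)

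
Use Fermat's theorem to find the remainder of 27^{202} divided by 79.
62

By Fermat's Little Theorem, a^(p-1) ≡ 1 (mod p) for prime p and gcd(a, p) = 1
Here p = 79, so 27^78 ≡ 1 (mod 79)
We can reduce the exponent: 202 mod 78 = 46
So 27^202 ≡ 27^46 (mod 79)
Computing: 27^46 mod 79 = 62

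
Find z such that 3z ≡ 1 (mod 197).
3^(-1) ≡ 66 (mod 197). Verification: 3 × 66 = 198 ≡ 1 (mod 197)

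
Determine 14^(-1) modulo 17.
14^(-1) ≡ 11 (mod 17). Verification: 14 × 11 = 154 ≡ 1 (mod 17)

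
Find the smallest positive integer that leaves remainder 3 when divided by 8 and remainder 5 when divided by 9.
M = 8 × 9 = 72. M₁ = 9, y₁ ≡ 1 (mod 8). M₂ = 8, y₂ ≡ 8 (mod 9). z = 3×9×1 + 5×8×8 ≡ 59 (mod 72). The smallest positive such number is 59.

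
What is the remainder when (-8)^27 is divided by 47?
Using repeated squaring. (-8) ≡ 39 (mod 47). 27 = 16 + 8 + 2 + 1 (binary 11011). Repeated squaring mod 47: 39^1 ≡ 39; 39^2 ≡ 39² = 1521 ≡ 17; 39^4 ≡ 17² = 289 ≡ 7; 39^8 ≡ 7² = 49 ≡ 2; 39^16 ≡ 2² = 4 ≡ 4. Multiply: (-8)^27 ≡ 39^16 × 39^8 × 39^2 × 39^1 ≡ 4 × 2 × 17 × 39 (mod 47): 4 × 2 = 8 ≡ 8; 8 × 17 = 136 ≡ 42; 42 × 39 = 1638 ≡ 40. So (-8)^27 ≡ 40 (mod 47).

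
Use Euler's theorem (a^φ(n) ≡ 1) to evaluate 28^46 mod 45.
By Euler: 28^{24} ≡ 1 (mod 45) since gcd(28, 45) = 1. 46 = 1×24 + 22. So 28^{46} ≡ 28^{22} ≡ 19 (mod 45)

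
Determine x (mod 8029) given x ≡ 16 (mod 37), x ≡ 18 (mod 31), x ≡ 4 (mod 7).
6528

Using the Chinese Remainder Theorem:
M = product of moduli = 8029
For equation 1: M_1 = 217, 217 ≡ 32 (mod 37), inverse of 217 mod 37 is 22 (check: 32 × 22 = 704 ≡ 1 (mod 37))
For equation 2: M_2 = 259, 259 ≡ 11 (mod 31), inverse of 259 mod 31 is 17 (check: 11 × 17 = 187 ≡ 1 (mod 31))
For equation 3: M_3 = 1147, 1147 ≡ 6 (mod 7), inverse of 1147 mod 7 is 6 (check: 6 × 6 = 36 ≡ 1 (mod 7))
Combine: x ≡ Σ r_i×M_i×(M_i⁻¹ mod m_i) = 16×217×22 + 18×259×17 + 4×1147×6 = 76384 + 79254 + 27528 = 183166
183166 mod 8029 = 6528
x ≡ 6528 (mod 8029)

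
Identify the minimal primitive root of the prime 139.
p - 1 = 138 has prime divisors 2, 3, 23. h is a primitive root mod 139 iff h^(138/q) ≢ 1 (mod 139) for each such q.
h = 2: 2^69 ≡ 138, 2^46 ≡ 96, 2^6 ≡ 64 (mod 139); none is 1, so 2 has order 138 and is a primitive root.
The smallest primitive root mod 139 is g = 2.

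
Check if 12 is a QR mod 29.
By Euler's criterion: 12^{14} ≡ 28 (mod 29). Since this equals -1 (≡ 28), 12 is not a QR.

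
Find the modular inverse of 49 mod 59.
49^(-1) ≡ 53 (mod 59). Verification: 49 × 53 = 2597 ≡ 1 (mod 59)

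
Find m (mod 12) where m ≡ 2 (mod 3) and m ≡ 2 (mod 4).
M = 3 × 4 = 12. M₁ = 4, y₁ ≡ 1 (mod 3). M₂ = 3, y₂ ≡ 3 (mod 4). m = 2×4×1 + 2×3×3 ≡ 2 (mod 12)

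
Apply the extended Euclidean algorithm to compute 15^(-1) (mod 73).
Extended GCD: 15(-34) + 73(7) = 1. So 15^(-1) ≡ 39 ≡ 39 (mod 73). Verify: 15 × 39 = 585 ≡ 1 (mod 73)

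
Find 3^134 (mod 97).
Using Fermat: 3^{96} ≡ 1 (mod 97). 134 ≡ 38 (mod 96). So 3^{134} ≡ 3^{38} ≡ 4 (mod 97)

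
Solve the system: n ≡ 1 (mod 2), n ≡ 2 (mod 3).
M = 2 × 3 = 6. M₁ = 3, y₁ ≡ 1 (mod 2). M₂ = 2, y₂ ≡ 2 (mod 3). n = 1×3×1 + 2×2×2 ≡ 5 (mod 6)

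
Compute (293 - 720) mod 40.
13

(293 - 720) = -427
-427 mod 40 = 13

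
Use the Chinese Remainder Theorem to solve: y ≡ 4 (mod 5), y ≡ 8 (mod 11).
M = 5 × 11 = 55. M₁ = 11, y₁ ≡ 1 (mod 5). M₂ = 5, y₂ ≡ 9 (mod 11). y = 4×11×1 + 8×5×9 ≡ 19 (mod 55)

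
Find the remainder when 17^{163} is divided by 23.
By Fermat: 17^{22} ≡ 1 (mod 23). 163 = 7×22 + 9. So 17^{163} ≡ 17^{9} ≡ 7 (mod 23)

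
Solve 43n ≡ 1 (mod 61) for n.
44

Using Extended Euclidean Algorithm:
gcd(43, 61) = 1
Bezout coefficients: 43 × -17 + 61 × 12 = 1
So 43 × -17 ≡ 1 (mod 61)
The inverse is -17 mod 61 = 44
Verification: 43 × 44 = 1892 = 31 × 61 + 1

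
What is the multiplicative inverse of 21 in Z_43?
41

Using Extended Euclidean Algorithm:
gcd(21, 43) = 1
Bezout coefficients: 21 × -2 + 43 × 1 = 1
So 21 × -2 ≡ 1 (mod 43)
The inverse is -2 mod 43 = 41
Verification: 21 × 41 = 861 = 20 × 43 + 1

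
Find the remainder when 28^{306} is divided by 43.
By Fermat: 28^{42} ≡ 1 (mod 43). 306 = 7×42 + 12. So 28^{306} ≡ 28^{12} ≡ 35 (mod 43)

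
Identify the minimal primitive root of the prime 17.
p - 1 = 16 has prime divisors 2. h is a primitive root mod 17 iff h^(16/q) ≢ 1 (mod 17) for each such q.
h = 2: 2^8 ≡ 1 (mod 17); 2^8 ≡ 1, so not a primitive root.
h = 3: 3^8 ≡ 16 (mod 17); none is 1, so 3 has order 16 and is a primitive root.
The smallest primitive root mod 17 is g = 3.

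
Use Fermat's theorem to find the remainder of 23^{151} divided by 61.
38

By Fermat's Little Theorem, a^(p-1) ≡ 1 (mod p) for prime p and gcd(a, p) = 1
Here p = 61, so 23^60 ≡ 1 (mod 61)
We can reduce the exponent: 151 mod 60 = 31
So 23^151 ≡ 23^31 (mod 61)
Computing: 23^31 mod 61 = 38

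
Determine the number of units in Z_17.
16

Prime factorization: 17 = 17
Using the formula φ(n) = n × Π(1 - 1/p) for each prime factor p:
φ(17) = 17 × (1 - 1/17)
φ(17) = 16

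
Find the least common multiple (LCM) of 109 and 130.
14170

First find GCD(109, 130) using the Euclidean algorithm:
109 = 0 × 130 + 109
130 = 1 × 109 + 21
109 = 5 × 21 + 4
21 = 5 × 4 + 1
4 = 4 × 1 + 0
GCD(109, 130) = 1

LCM formula: LCM(a, b) = (a × b) / GCD(a, b)
LCM(109, 130) = (109 × 130) / 1
LCM(109, 130) = 14170 / 1
LCM(109, 130) = 14170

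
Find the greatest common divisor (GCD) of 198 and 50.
2

Using the Euclidean algorithm:
198 = 3 × 50 + 48
50 = 1 × 48 + 2
48 = 24 × 2 + 0

GCD(198, 50) = 2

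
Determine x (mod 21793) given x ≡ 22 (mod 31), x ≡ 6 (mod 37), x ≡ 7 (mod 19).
2781

Using the Chinese Remainder Theorem:
M = product of moduli = 21793
For equation 1: M_1 = 703, 703 ≡ 21 (mod 31), inverse of 703 mod 31 is 3 (check: 21 × 3 = 63 ≡ 1 (mod 31))
For equation 2: M_2 = 589, 589 ≡ 34 (mod 37), inverse of 589 mod 37 is 12 (check: 34 × 12 = 408 ≡ 1 (mod 37))
For equation 3: M_3 = 1147, 1147 ≡ 7 (mod 19), inverse of 1147 mod 19 is 11 (check: 7 × 11 = 77 ≡ 1 (mod 19))
Combine: x ≡ Σ r_i×M_i×(M_i⁻¹ mod m_i) = 22×703×3 + 6×589×12 + 7×1147×11 = 46398 + 42408 + 88319 = 177125
177125 mod 21793 = 2781
x ≡ 2781 (mod 21793)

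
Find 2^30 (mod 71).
Using repeated squaring. 30 = 16 + 8 + 4 + 2 (binary 11110). Repeated squaring mod 71: 2^1 ≡ 2; 2^2 ≡ 2² = 4 ≡ 4; 2^4 ≡ 4² = 16 ≡ 16; 2^8 ≡ 16² = 256 ≡ 43; 2^16 ≡ 43² = 1849 ≡ 3. Multiply: 2^30 = 2^16 × 2^8 × 2^4 × 2^2 ≡ 3 × 43 × 16 × 4 (mod 71): 3 × 43 = 129 ≡ 58; 58 × 16 = 928 ≡ 5; 5 × 4 = 20 ≡ 20. So 2^30 ≡ 20 (mod 71).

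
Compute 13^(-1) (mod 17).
13^(-1) ≡ 4 (mod 17). Verification: 13 × 4 = 52 ≡ 1 (mod 17)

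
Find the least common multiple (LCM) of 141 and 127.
17907

First find GCD(141, 127) using the Euclidean algorithm:
141 = 1 × 127 + 14
127 = 9 × 14 + 1
14 = 14 × 1 + 0
GCD(141, 127) = 1

LCM formula: LCM(a, b) = (a × b) / GCD(a, b)
LCM(141, 127) = (141 × 127) / 1
LCM(141, 127) = 17907 / 1
LCM(141, 127) = 17907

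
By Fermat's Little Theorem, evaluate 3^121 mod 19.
By Fermat: 3^{18} ≡ 1 (mod 19). 121 = 6×18 + 13. So 3^{121} ≡ 3^{13} ≡ 14 (mod 19)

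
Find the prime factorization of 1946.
2 × 7 × 139

Divide by primes starting from smallest:
1946 ÷ 2 = 973
973 ÷ 7 = 139
139 ÷ 139 = 1

1946 = 2 × 7 × 139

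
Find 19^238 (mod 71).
Using Fermat: 19^{70} ≡ 1 (mod 71). 238 ≡ 28 (mod 70). So 19^{238} ≡ 19^{28} ≡ 5 (mod 71)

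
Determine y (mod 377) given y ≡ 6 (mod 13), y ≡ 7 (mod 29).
123

Using the Chinese Remainder Theorem:
M = product of moduli = 377
For equation 1: M_1 = 29, 29 ≡ 3 (mod 13), inverse of 29 mod 13 is 9 (check: 3 × 9 = 27 ≡ 1 (mod 13))
For equation 2: M_2 = 13, 13 ≡ 13 (mod 29), inverse of 13 mod 29 is 9 (check: 13 × 9 = 117 ≡ 1 (mod 29))
Combine: y ≡ Σ r_i×M_i×(M_i⁻¹ mod m_i) = 6×29×9 + 7×13×9 = 1566 + 819 = 2385
2385 mod 377 = 123
y ≡ 123 (mod 377)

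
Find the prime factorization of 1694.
2 × 7 × 11^2

Divide by primes starting from smallest:
1694 ÷ 2 = 847
847 ÷ 7 = 121
121 ÷ 11 = 11
11 ÷ 11 = 1

1694 = 2 × 7 × 11^2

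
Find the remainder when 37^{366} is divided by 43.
By Fermat: 37^{42} ≡ 1 (mod 43). 366 = 8×42 + 30. So 37^{366} ≡ 37^{30} ≡ 1 (mod 43)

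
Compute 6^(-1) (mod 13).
6^(-1) ≡ 11 (mod 13). Verification: 6 × 11 = 66 ≡ 1 (mod 13)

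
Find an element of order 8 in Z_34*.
9 has order 8 mod 34 since 9^{8} ≡ 1 (mod 34) and no smaller power works.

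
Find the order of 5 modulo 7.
Powers of 5 mod 7: 5^1≡5, 5^2≡4, 5^3≡6, 5^4≡2, 5^5≡3, 5^6≡1. Order = 6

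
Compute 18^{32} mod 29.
25

Using successive squaring:
Binary expansion of 32: 100000
Powers of 18 mod 29 (each is the square of the previous):
  18^1 ≡ 18 (mod 29)
  18^2 ≡ 18² = 324 ≡ 5 (mod 29)
  18^4 ≡ 5² = 25 ≡ 25 (mod 29)
  18^8 ≡ 25² = 625 ≡ 16 (mod 29)
  18^16 ≡ 16² = 256 ≡ 24 (mod 29)
  18^32 ≡ 24² = 576 ≡ 25 (mod 29)
32 is a power of 2, so 18^32 is the last square: ≡ 25 (mod 29)
Result: 18^32 ≡ 25 (mod 29)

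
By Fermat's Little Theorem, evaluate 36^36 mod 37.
By Fermat's Little Theorem, 36^{36} ≡ 1 (mod 37) since 37 is prime and gcd(36, 37) = 1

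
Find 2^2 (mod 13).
2 = 2 (binary 10). Repeated squaring mod 13: 2^1 ≡ 2; 2^2 ≡ 2² = 4 ≡ 4. So 2^2 ≡ 4 (mod 13).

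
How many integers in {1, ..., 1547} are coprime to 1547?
1152

Prime factorization: 1547 = 7 × 13 × 17
Using the formula φ(n) = n × Π(1 - 1/p) for each prime factor p:
φ(1547) = 1547 × (1 - 1/7) × (1 - 1/13) × (1 - 1/17)
φ(1547) = 1152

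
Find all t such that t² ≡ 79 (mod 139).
The square roots of 79 mod 139 are 45 and 94. Verify: 45² = 2025 ≡ 79 (mod 139)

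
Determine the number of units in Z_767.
696

Prime factorization: 767 = 13 × 59
Using the formula φ(n) = n × Π(1 - 1/p) for each prime factor p:
φ(767) = 767 × (1 - 1/13) × (1 - 1/59)
φ(767) = 696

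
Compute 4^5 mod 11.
5 = 4 + 1 (binary 101). Repeated squaring mod 11: 4^1 ≡ 4; 4^2 ≡ 4² = 16 ≡ 5; 4^4 ≡ 5² = 25 ≡ 3. Multiply: 4^5 = 4^4 × 4^1 ≡ 3 × 4 (mod 11): 3 × 4 = 12 ≡ 1. So 4^5 ≡ 1 (mod 11).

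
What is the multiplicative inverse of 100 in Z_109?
100^(-1) ≡ 12 (mod 109). Verification: 100 × 12 = 1200 ≡ 1 (mod 109)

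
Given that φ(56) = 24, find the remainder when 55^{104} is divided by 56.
By Euler: 55^{24} ≡ 1 (mod 56) since gcd(55, 56) = 1. 104 = 4×24 + 8. So 55^{104} ≡ 55^{8} ≡ 1 (mod 56)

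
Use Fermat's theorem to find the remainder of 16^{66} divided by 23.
1

By Fermat's Little Theorem, a^(p-1) ≡ 1 (mod p) for prime p and gcd(a, p) = 1
Here p = 23, so 16^22 ≡ 1 (mod 23)
We can reduce the exponent: 66 mod 22 = 0
So 16^66 ≡ 16^0 (mod 23)
Computing: 16^0 mod 23 = 1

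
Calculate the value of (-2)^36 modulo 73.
Using repeated squaring. (-2) ≡ 71 (mod 73). 36 = 32 + 4 (binary 100100). Repeated squaring mod 73: 71^1 ≡ 71; 71^2 ≡ 71² = 5041 ≡ 4; 71^4 ≡ 4² = 16 ≡ 16; 71^8 ≡ 16² = 256 ≡ 37; 71^16 ≡ 37² = 1369 ≡ 55; 71^32 ≡ 55² = 3025 ≡ 32. Multiply: (-2)^36 ≡ 71^32 × 71^4 ≡ 32 × 16 (mod 73): 32 × 16 = 512 ≡ 1. So (-2)^36 ≡ 1 (mod 73).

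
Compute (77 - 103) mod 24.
22

(77 - 103) = -26
-26 mod 24 = 22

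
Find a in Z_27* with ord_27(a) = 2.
26 has order 2 mod 27 since 26^{2} ≡ 1 (mod 27) and no smaller power works.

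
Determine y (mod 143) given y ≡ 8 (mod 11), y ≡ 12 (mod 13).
129

Using the Chinese Remainder Theorem:
M = product of moduli = 143
For equation 1: M_1 = 13, 13 ≡ 2 (mod 11), inverse of 13 mod 11 is 6 (check: 2 × 6 = 12 ≡ 1 (mod 11))
For equation 2: M_2 = 11, 11 ≡ 11 (mod 13), inverse of 11 mod 13 is 6 (check: 11 × 6 = 66 ≡ 1 (mod 13))
Combine: y ≡ Σ r_i×M_i×(M_i⁻¹ mod m_i) = 8×13×6 + 12×11×6 = 624 + 792 = 1416
1416 mod 143 = 129
y ≡ 129 (mod 143)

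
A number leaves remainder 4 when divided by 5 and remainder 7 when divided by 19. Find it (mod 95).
M = 5 × 19 = 95. M₁ = 19, y₁ ≡ 4 (mod 5). M₂ = 5, y₂ ≡ 4 (mod 19). n = 4×19×4 + 7×5×4 ≡ 64 (mod 95)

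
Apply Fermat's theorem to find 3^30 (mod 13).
By Fermat: 3^{12} ≡ 1 (mod 13). 30 = 2×12 + 6. So 3^{30} ≡ 3^{6} ≡ 1 (mod 13)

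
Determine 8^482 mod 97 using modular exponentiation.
Using Fermat: 8^{96} ≡ 1 (mod 97). 482 ≡ 2 (mod 96). So 8^{482} ≡ 8^{2} ≡ 64 (mod 97)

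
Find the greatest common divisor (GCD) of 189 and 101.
1

Using the Euclidean algorithm:
189 = 1 × 101 + 88
101 = 1 × 88 + 13
88 = 6 × 13 + 10
13 = 1 × 10 + 3
10 = 3 × 3 + 1
3 = 3 × 1 + 0

GCD(189, 101) = 1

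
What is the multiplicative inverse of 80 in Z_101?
80^(-1) ≡ 24 (mod 101). Verification: 80 × 24 = 1920 ≡ 1 (mod 101)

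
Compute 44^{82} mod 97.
54

Using successive squaring:
Binary expansion of 82: 1010010
Powers of 44 mod 97 (each is the square of the previous):
  44^1 ≡ 44 (mod 97)
  44^2 ≡ 44² = 1936 ≡ 93 (mod 97)
  44^4 ≡ 93² = 8649 ≡ 16 (mod 97)
  44^8 ≡ 16² = 256 ≡ 62 (mod 97)
  44^16 ≡ 62² = 3844 ≡ 61 (mod 97)
  44^32 ≡ 61² = 3721 ≡ 35 (mod 97)
  44^64 ≡ 35² = 1225 ≡ 61 (mod 97)
82 = 64 + 16 + 2, so 44^82 = 44^64 × 44^16 × 44^2 ≡ 61 × 61 × 93 (mod 97)
Multiplying step by step:
  61 × 61 = 3721 ≡ 35 (mod 97)
  35 × 93 = 3255 ≡ 54 (mod 97)
Result: 44^82 ≡ 54 (mod 97)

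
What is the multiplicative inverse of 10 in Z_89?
10^(-1) ≡ 9 (mod 89). Verification: 10 × 9 = 90 ≡ 1 (mod 89)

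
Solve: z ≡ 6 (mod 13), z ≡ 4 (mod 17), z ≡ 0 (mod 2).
M = 13 × 17 × 2 = 442. M₁ = 34, y₁ ≡ 5 (mod 13). M₂ = 26, y₂ ≡ 2 (mod 17). M₃ = 221, y₃ ≡ 1 (mod 2). z = 6×34×5 + 4×26×2 + 0×221×1 ≡ 344 (mod 442)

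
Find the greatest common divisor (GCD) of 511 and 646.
1

Using the Euclidean algorithm:
511 = 0 × 646 + 511
646 = 1 × 511 + 135
511 = 3 × 135 + 106
135 = 1 × 106 + 29
106 = 3 × 29 + 19
29 = 1 × 19 + 10
19 = 1 × 10 + 9
10 = 1 × 9 + 1
9 = 9 × 1 + 0

GCD(511, 646) = 1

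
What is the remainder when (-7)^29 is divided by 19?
Using Fermat: (-7)^{18} ≡ 1 (mod 19). 29 ≡ 11 (mod 18). So (-7)^{29} ≡ (-7)^{11} ≡ 8 (mod 19)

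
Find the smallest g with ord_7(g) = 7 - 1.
p - 1 = 6 has prime divisors 2, 3. h is a primitive root mod 7 iff h^(6/q) ≢ 1 (mod 7) for each such q.
h = 2: 2^3 ≡ 1, 2^2 ≡ 4 (mod 7); 2^3 ≡ 1, so not a primitive root.
h = 3: 3^3 ≡ 6, 3^2 ≡ 2 (mod 7); none is 1, so 3 has order 6 and is a primitive root.
The smallest primitive root mod 7 is g = 3.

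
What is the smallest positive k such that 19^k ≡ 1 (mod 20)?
Powers of 19 mod 20: 19^1≡19, 19^2≡1. Order = 2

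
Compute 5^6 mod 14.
6 = 4 + 2 (binary 110). Repeated squaring mod 14: 5^1 ≡ 5; 5^2 ≡ 5² = 25 ≡ 11; 5^4 ≡ 11² = 121 ≡ 9. Multiply: 5^6 = 5^4 × 5^2 ≡ 9 × 11 (mod 14): 9 × 11 = 99 ≡ 1. So 5^6 ≡ 1 (mod 14).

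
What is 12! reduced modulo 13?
By Wilson's theorem, (12)! ≡ -1 ≡ 12 (mod 13)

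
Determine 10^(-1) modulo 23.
10^(-1) ≡ 7 (mod 23). Verification: 10 × 7 = 70 ≡ 1 (mod 23)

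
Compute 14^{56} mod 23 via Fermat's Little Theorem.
9

By Fermat's Little Theorem, a^(p-1) ≡ 1 (mod p) for prime p and gcd(a, p) = 1
Here p = 23, so 14^22 ≡ 1 (mod 23)
We can reduce the exponent: 56 mod 22 = 12
So 14^56 ≡ 14^12 (mod 23)
Computing: 14^12 mod 23 = 9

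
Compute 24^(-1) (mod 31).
24^(-1) ≡ 22 (mod 31). Verification: 24 × 22 = 528 ≡ 1 (mod 31)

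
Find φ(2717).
2160

Prime factorization: 2717 = 11 × 13 × 19
Using the formula φ(n) = n × Π(1 - 1/p) for each prime factor p:
φ(2717) = 2717 × (1 - 1/11) × (1 - 1/13) × (1 - 1/19)
φ(2717) = 2160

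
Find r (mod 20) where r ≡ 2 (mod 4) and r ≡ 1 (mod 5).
M = 4 × 5 = 20. M₁ = 5, y₁ ≡ 1 (mod 4). M₂ = 4, y₂ ≡ 4 (mod 5). r = 2×5×1 + 1×4×4 ≡ 6 (mod 20)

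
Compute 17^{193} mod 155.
127

Using successive squaring:
Binary expansion of 193: 11000001
Powers of 17 mod 155 (each is the square of the previous):
  17^1 ≡ 17 (mod 155)
  17^2 ≡ 17² = 289 ≡ 134 (mod 155)
  17^4 ≡ 134² = 17956 ≡ 131 (mod 155)
  17^8 ≡ 131² = 17161 ≡ 111 (mod 155)
  17^16 ≡ 111² = 12321 ≡ 76 (mod 155)
  17^32 ≡ 76² = 5776 ≡ 41 (mod 155)
  17^64 ≡ 41² = 1681 ≡ 131 (mod 155)
  17^128 ≡ 131² = 17161 ≡ 111 (mod 155)
193 = 128 + 64 + 1, so 17^193 = 17^128 × 17^64 × 17^1 ≡ 111 × 131 × 17 (mod 155)
Multiplying step by step:
  111 × 131 = 14541 ≡ 126 (mod 155)
  126 × 17 = 2142 ≡ 127 (mod 155)
Result: 17^193 ≡ 127 (mod 155)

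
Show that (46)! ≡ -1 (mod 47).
(46)! mod 47 = 46. Since this equals -1 (mod 47), Wilson confirms 47 is prime.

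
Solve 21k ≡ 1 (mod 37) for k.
21^(-1) ≡ 30 (mod 37). Verification: 21 × 30 = 630 ≡ 1 (mod 37)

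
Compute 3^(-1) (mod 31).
3^(-1) ≡ 21 (mod 31). Verification: 3 × 21 = 63 ≡ 1 (mod 31)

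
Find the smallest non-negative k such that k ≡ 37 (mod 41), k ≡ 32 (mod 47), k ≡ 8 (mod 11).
15166

Using the Chinese Remainder Theorem:
M = product of moduli = 21197
For equation 1: M_1 = 517, 517 ≡ 25 (mod 41), inverse of 517 mod 41 is 23 (check: 25 × 23 = 575 ≡ 1 (mod 41))
For equation 2: M_2 = 451, 451 ≡ 28 (mod 47), inverse of 451 mod 47 is 42 (check: 28 × 42 = 1176 ≡ 1 (mod 47))
For equation 3: M_3 = 1927, 1927 ≡ 2 (mod 11), inverse of 1927 mod 11 is 6 (check: 2 × 6 = 12 ≡ 1 (mod 11))
Combine: k ≡ Σ r_i×M_i×(M_i⁻¹ mod m_i) = 37×517×23 + 32×451×42 + 8×1927×6 = 439967 + 606144 + 92496 = 1138607
1138607 mod 21197 = 15166
k ≡ 15166 (mod 21197)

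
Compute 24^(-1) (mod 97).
93

Using Extended Euclidean Algorithm:
gcd(24, 97) = 1
Bezout coefficients: 24 × -4 + 97 × 1 = 1
So 24 × -4 ≡ 1 (mod 97)
The inverse is -4 mod 97 = 93
Verification: 24 × 93 = 2232 = 23 × 97 + 1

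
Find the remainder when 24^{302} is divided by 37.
By Fermat: 24^{36} ≡ 1 (mod 37). 302 = 8×36 + 14. So 24^{302} ≡ 24^{14} ≡ 25 (mod 37)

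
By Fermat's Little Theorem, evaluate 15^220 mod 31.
By Fermat: 15^{30} ≡ 1 (mod 31). 220 ≡ 10 (mod 30). So 15^{220} ≡ 15^{10} ≡ 1 (mod 31)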